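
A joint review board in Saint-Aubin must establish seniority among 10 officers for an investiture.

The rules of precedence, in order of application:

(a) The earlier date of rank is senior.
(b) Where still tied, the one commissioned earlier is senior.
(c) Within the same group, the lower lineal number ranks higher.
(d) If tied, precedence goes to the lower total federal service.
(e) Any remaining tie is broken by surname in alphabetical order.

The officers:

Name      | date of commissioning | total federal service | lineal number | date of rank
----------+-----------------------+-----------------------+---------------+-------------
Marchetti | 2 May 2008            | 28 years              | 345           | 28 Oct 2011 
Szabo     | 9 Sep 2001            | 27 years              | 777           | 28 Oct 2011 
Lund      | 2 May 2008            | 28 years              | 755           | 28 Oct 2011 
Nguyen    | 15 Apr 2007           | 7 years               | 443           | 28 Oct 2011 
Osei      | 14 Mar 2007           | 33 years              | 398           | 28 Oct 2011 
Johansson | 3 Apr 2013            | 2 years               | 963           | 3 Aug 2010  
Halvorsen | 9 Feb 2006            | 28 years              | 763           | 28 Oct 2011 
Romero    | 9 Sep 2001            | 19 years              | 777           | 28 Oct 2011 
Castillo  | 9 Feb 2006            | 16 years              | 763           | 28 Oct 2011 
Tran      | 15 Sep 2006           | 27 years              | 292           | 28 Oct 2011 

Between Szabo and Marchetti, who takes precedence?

Szabo

By date of rank (earlier first): Johansson (3 Aug 2010); then Romero, Szabo, Castillo, Halvorsen, Tran, Osei, Nguyen, Marchetti and Lund (each 28 Oct 2011).
Among Romero, Szabo, Castillo, Halvorsen, Tran, Osei, Nguyen, Marchetti and Lund, by date of commissioning (earlier first): Romero and Szabo (9 Sep 2001) before Castillo and Halvorsen (9 Feb 2006) before Tran (15 Sep 2006) before Osei (14 Mar 2007) before Nguyen (15 Apr 2007) before Marchetti and Lund (2 May 2008).
Romero and Szabo both have lineal number 777, so the next rule applies.
Among Romero and Szabo, by total federal service (lower first): Romero (19 years) before Szabo (27 years).
Castillo and Halvorsen both have lineal number 763, so the next rule applies.
Among Castillo and Halvorsen, by total federal service (lower first): Castillo (16 years) before Halvorsen (28 years).
Among Marchetti and Lund, by lineal number (lower first): Marchetti (345) before Lund (755).
So Szabo takes precedence.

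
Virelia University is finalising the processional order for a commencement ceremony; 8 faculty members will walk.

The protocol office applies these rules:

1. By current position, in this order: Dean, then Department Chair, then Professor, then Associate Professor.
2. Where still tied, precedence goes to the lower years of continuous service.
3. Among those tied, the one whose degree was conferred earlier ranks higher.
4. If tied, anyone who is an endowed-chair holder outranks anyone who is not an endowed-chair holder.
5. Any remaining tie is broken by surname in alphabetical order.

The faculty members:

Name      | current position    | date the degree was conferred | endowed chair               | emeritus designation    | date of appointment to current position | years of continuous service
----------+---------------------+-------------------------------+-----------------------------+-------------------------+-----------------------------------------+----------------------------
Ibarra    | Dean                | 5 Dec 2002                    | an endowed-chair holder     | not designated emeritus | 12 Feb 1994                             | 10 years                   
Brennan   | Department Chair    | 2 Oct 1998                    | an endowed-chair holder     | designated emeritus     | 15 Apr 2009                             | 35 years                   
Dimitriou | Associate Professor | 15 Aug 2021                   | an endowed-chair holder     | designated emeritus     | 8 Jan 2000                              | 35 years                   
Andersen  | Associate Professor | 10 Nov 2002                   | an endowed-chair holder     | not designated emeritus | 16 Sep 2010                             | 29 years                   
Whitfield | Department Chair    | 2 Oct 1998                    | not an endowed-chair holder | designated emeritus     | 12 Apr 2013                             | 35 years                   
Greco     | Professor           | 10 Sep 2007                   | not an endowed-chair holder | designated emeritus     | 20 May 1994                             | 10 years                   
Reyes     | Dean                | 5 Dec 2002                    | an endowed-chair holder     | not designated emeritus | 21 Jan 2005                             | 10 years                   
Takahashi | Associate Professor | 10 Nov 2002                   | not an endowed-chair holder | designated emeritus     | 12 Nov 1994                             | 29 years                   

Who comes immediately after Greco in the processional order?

By current position: Ibarra and Reyes (Dean); then Brennan and Whitfield (Department Chair); then Greco (Professor); then Andersen, Takahashi and Dimitriou (Associate Professor).
Ibarra and Reyes both have years of continuous service 10 years, so the next rule applies.
Ibarra and Reyes both have date the degree was conferred 5 Dec 2002, so the next rule applies.
Ibarra and Reyes are each an endowed-chair holder, so the next rule applies.
Among Ibarra and Reyes, alphabetically by surname: Ibarra before Reyes.
Brennan and Whitfield both have years of continuous service 35 years, so the next rule applies.
Brennan and Whitfield both have date the degree was conferred 2 Oct 1998, so the next rule applies.
Among Brennan and Whitfield, an endowed-chair holder before not an endowed-chair holder: Brennan (an endowed-chair holder) before Whitfield (not an endowed-chair holder).
Among Andersen, Takahashi and Dimitriou, by years of continuous service (lower first): Andersen and Takahashi (29 years) before Dimitriou (35 years).
Andersen and Takahashi both have date the degree was conferred 10 Nov 2002, so the next rule applies.
Among Andersen and Takahashi, an endowed-chair holder before not an endowed-chair holder: Andersen (an endowed-chair holder) before Takahashi (not an endowed-chair holder).
Order: Ibarra, Reyes, Brennan, Whitfield, Greco, Andersen, Takahashi, Dimitriou.

Andersen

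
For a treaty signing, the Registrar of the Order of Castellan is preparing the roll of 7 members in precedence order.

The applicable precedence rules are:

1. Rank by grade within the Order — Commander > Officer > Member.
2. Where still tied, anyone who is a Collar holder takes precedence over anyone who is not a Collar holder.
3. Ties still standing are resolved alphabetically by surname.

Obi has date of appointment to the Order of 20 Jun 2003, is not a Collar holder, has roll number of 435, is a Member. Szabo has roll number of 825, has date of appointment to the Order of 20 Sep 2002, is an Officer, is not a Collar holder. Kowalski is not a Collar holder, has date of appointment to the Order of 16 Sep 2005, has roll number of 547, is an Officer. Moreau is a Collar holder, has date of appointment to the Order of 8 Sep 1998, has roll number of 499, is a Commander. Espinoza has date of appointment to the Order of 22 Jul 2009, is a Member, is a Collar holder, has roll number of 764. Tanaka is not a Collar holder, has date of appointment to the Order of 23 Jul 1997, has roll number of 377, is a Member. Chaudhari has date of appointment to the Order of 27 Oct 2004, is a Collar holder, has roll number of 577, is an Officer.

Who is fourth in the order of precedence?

Szabo

By grade within the Order: Moreau (Commander); then Chaudhari, Kowalski and Szabo (Officer); then Espinoza, Obi and Tanaka (Member).
Among Chaudhari, Kowalski and Szabo, a Collar holder before not a Collar holder: Chaudhari (a Collar holder) before Kowalski and Szabo (not a Collar holder).
Among Kowalski and Szabo, alphabetically by surname: Kowalski before Szabo.
Among Espinoza, Obi and Tanaka, a Collar holder before not a Collar holder: Espinoza (a Collar holder) before Obi and Tanaka (not a Collar holder).
Among Obi and Tanaka, alphabetically by surname: Obi before Tanaka.
Order: Moreau, Chaudhari, Kowalski, Szabo, Espinoza, Obi, Tanaka.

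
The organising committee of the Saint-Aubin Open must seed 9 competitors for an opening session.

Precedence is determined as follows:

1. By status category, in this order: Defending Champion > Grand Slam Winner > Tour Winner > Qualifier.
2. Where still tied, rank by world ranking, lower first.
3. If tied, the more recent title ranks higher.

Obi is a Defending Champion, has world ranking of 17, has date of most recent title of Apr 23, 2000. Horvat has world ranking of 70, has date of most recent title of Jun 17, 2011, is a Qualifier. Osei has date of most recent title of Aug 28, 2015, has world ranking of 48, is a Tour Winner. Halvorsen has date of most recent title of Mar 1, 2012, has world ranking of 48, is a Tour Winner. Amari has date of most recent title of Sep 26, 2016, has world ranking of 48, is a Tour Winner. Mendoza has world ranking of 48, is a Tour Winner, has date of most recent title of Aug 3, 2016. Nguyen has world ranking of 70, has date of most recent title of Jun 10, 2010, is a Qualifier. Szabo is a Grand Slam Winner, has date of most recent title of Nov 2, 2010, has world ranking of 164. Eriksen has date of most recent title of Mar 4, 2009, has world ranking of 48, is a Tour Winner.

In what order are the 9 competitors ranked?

By status category: Obi (Defending Champion); then Szabo (Grand Slam Winner); then Amari, Mendoza, Osei, Halvorsen and Eriksen (Tour Winner); then Horvat and Nguyen (Qualifier).
Amari, Mendoza, Osei, Halvorsen and Eriksen all have world ranking 48, so the next rule applies.
Among Amari, Mendoza, Osei, Halvorsen and Eriksen, by date of most recent title (later first): Amari (Sep 26, 2016) before Mendoza (Aug 3, 2016) before Osei (Aug 28, 2015) before Halvorsen (Mar 1, 2012) before Eriksen (Mar 4, 2009).
Horvat and Nguyen both have world ranking 70, so the next rule applies.
Among Horvat and Nguyen, by date of most recent title (later first): Horvat (Jun 17, 2011) before Nguyen (Jun 10, 2010).
Full order: Obi, Szabo, Amari, Mendoza, Osei, Halvorsen, Eriksen, Horvat, Nguyen.

Obi, Szabo, Amari, Mendoza, Osei, Halvorsen, Eriksen, Horvat, Nguyen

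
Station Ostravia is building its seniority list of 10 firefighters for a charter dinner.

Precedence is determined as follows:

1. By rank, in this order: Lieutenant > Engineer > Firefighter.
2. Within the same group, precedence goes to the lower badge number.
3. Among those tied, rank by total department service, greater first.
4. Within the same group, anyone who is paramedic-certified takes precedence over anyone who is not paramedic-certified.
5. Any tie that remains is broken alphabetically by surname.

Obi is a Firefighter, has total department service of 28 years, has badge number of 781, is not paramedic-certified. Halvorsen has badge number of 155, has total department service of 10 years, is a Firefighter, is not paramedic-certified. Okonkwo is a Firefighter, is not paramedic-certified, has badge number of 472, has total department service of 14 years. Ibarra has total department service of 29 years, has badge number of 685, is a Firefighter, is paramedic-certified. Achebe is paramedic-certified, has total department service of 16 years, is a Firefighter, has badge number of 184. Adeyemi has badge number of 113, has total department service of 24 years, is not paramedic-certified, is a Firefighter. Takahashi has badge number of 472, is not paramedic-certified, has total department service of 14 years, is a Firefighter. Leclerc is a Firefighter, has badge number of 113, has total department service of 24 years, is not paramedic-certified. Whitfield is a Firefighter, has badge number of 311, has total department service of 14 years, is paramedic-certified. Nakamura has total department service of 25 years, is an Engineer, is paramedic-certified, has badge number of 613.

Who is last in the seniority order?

Obi

By rank: Nakamura (Engineer); then Adeyemi, Leclerc, Halvorsen, Achebe, Whitfield, Okonkwo, Takahashi, Ibarra and Obi (Firefighter).
Among Adeyemi, Leclerc, Halvorsen, Achebe, Whitfield, Okonkwo, Takahashi, Ibarra and Obi, by badge number (lower first): Adeyemi and Leclerc (113) before Halvorsen (155) before Achebe (184) before Whitfield (311) before Okonkwo and Takahashi (472) before Ibarra (685) before Obi (781).
Adeyemi and Leclerc both have total department service 24 years, so the next rule applies.
Adeyemi and Leclerc are each not paramedic-certified, so the next rule applies.
Among Adeyemi and Leclerc, alphabetically by surname: Adeyemi before Leclerc.
Okonkwo and Takahashi both have total department service 14 years, so the next rule applies.
Okonkwo and Takahashi are each not paramedic-certified, so the next rule applies.
Among Okonkwo and Takahashi, alphabetically by surname: Okonkwo before Takahashi.
Order: Nakamura, Adeyemi, Leclerc, Halvorsen, Achebe, Whitfield, Okonkwo, Takahashi, Ibarra, Obi.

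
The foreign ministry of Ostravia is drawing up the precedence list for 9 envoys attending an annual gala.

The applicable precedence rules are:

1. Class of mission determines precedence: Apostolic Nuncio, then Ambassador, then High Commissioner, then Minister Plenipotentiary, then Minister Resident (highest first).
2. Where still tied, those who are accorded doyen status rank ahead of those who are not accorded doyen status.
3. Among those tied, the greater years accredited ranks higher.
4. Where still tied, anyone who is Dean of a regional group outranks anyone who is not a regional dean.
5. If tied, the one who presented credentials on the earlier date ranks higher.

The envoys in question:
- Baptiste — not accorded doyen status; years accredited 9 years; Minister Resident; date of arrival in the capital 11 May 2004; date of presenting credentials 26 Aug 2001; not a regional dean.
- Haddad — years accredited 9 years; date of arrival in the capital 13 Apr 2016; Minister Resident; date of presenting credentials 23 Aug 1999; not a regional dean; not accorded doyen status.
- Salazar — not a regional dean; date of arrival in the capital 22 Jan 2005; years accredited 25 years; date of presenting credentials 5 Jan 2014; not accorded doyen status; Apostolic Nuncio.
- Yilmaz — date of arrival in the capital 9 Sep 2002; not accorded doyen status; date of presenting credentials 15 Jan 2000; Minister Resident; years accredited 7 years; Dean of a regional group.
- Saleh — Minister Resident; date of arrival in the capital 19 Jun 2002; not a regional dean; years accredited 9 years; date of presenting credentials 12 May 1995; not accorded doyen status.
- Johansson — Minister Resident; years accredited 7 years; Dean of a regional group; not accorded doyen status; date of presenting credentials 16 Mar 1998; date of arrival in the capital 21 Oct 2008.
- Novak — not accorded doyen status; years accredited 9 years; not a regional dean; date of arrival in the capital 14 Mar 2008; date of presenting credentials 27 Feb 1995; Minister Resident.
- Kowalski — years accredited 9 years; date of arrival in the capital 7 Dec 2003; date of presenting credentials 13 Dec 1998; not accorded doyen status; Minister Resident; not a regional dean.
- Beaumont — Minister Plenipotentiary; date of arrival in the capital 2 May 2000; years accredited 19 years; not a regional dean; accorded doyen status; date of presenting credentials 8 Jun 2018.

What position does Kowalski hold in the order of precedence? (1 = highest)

5

By class of mission: Salazar (Apostolic Nuncio); then Beaumont (Minister Plenipotentiary); then Novak, Saleh, Kowalski, Haddad, Baptiste, Johansson and Yilmaz (Minister Resident).
Novak, Saleh, Kowalski, Haddad, Baptiste, Johansson and Yilmaz are each not accorded doyen status, so the next rule applies.
Among Novak, Saleh, Kowalski, Haddad, Baptiste, Johansson and Yilmaz, by years accredited (higher first): Novak, Saleh, Kowalski, Haddad and Baptiste (9 years) before Johansson and Yilmaz (7 years).
Novak, Saleh, Kowalski, Haddad and Baptiste are each not a regional dean, so the next rule applies.
Among Novak, Saleh, Kowalski, Haddad and Baptiste, by date of presenting credentials (earlier first): Novak (27 Feb 1995) before Saleh (12 May 1995) before Kowalski (13 Dec 1998) before Haddad (23 Aug 1999) before Baptiste (26 Aug 2001).
Johansson and Yilmaz are each Dean of a regional group, so the next rule applies.
Among Johansson and Yilmaz, by date of presenting credentials (earlier first): Johansson (16 Mar 1998) before Yilmaz (15 Jan 2000).
Order: Salazar, Beaumont, Novak, Saleh, Kowalski, Haddad, Baptiste, Johansson, Yilmaz. So position 5.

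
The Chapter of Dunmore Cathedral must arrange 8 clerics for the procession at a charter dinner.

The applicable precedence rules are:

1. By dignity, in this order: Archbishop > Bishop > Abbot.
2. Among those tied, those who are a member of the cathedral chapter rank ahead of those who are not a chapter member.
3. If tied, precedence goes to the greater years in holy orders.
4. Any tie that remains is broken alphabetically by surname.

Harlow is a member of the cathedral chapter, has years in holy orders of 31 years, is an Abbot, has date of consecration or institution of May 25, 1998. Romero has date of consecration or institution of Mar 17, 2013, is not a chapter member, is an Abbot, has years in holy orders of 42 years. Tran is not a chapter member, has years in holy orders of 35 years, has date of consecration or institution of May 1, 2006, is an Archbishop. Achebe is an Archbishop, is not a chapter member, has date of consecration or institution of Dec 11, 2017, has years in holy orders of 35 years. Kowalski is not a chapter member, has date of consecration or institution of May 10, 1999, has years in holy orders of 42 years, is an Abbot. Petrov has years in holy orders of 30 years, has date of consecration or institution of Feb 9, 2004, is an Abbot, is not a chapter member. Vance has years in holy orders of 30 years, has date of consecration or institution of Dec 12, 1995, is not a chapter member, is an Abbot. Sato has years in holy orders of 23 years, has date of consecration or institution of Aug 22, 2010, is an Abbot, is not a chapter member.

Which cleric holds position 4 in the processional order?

By dignity: Achebe and Tran (Archbishop); then Harlow, Kowalski, Romero, Petrov, Vance and Sato (Abbot).
Achebe and Tran are each not a chapter member, so the next rule applies.
Achebe and Tran both have years in holy orders 35 years, so the next rule applies.
Among Achebe and Tran, alphabetically by surname: Achebe before Tran.
Among Harlow, Kowalski, Romero, Petrov, Vance and Sato, a member of the cathedral chapter before not a chapter member: Harlow (a member of the cathedral chapter) before Kowalski, Romero, Petrov, Vance and Sato (not a chapter member).
Among Kowalski, Romero, Petrov, Vance and Sato, by years in holy orders (higher first): Kowalski and Romero (42 years) before Petrov and Vance (30 years) before Sato (23 years).
Among Kowalski and Romero, alphabetically by surname: Kowalski before Romero.
Among Petrov and Vance, alphabetically by surname: Petrov before Vance.
Order: Achebe, Tran, Harlow, Kowalski, Romero, Petrov, Vance, Sato.

Kowalski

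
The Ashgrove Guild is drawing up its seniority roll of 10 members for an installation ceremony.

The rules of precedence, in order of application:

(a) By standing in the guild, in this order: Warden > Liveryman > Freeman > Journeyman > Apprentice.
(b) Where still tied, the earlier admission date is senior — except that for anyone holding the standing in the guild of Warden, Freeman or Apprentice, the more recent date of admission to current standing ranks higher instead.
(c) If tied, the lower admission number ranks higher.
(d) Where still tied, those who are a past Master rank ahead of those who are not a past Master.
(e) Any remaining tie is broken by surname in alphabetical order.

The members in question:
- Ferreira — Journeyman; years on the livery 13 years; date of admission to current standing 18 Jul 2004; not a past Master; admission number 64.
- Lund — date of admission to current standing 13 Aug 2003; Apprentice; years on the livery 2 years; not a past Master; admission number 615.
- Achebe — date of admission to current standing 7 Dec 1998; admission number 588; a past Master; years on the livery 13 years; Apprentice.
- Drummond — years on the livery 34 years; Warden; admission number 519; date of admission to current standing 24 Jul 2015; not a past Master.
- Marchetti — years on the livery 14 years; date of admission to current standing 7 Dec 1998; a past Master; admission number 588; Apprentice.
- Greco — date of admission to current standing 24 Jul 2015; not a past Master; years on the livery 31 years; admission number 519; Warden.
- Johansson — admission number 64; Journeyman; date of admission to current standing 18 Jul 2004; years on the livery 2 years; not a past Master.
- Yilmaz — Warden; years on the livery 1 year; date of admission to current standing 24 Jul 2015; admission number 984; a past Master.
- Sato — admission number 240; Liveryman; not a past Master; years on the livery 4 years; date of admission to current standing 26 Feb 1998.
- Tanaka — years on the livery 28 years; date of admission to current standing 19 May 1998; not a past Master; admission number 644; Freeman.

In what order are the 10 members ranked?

Drummond, Greco, Yilmaz, Sato, Tanaka, Ferreira, Johansson, Lund, Achebe, Marchetti

By standing in the guild: Drummond, Greco and Yilmaz (Warden); then Sato (Liveryman); then Tanaka (Freeman); then Ferreira and Johansson (Journeyman); then Lund, Achebe and Marchetti (Apprentice).
Drummond, Greco and Yilmaz all have date of admission to current standing 24 Jul 2015, so the next rule applies.
Among Drummond, Greco and Yilmaz, by admission number (lower first): Drummond and Greco (519) before Yilmaz (984).
Drummond and Greco are each not a past Master, so the next rule applies.
Among Drummond and Greco, alphabetically by surname: Drummond before Greco.
Ferreira and Johansson both have date of admission to current standing 18 Jul 2004, so the next rule applies.
Ferreira and Johansson both have admission number 64, so the next rule applies.
Ferreira and Johansson are each not a past Master, so the next rule applies.
Among Ferreira and Johansson, alphabetically by surname: Ferreira before Johansson.
Among Lund, Achebe and Marchetti, by date of admission to current standing (later first) (reversed rule for this group): Lund (13 Aug 2003) before Achebe and Marchetti (7 Dec 1998).
Achebe and Marchetti both have admission number 588, so the next rule applies.
Achebe and Marchetti are each a past Master, so the next rule applies.
Among Achebe and Marchetti, alphabetically by surname: Achebe before Marchetti.
Full order: Drummond, Greco, Yilmaz, Sato, Tanaka, Ferreira, Johansson, Lund, Achebe, Marchetti.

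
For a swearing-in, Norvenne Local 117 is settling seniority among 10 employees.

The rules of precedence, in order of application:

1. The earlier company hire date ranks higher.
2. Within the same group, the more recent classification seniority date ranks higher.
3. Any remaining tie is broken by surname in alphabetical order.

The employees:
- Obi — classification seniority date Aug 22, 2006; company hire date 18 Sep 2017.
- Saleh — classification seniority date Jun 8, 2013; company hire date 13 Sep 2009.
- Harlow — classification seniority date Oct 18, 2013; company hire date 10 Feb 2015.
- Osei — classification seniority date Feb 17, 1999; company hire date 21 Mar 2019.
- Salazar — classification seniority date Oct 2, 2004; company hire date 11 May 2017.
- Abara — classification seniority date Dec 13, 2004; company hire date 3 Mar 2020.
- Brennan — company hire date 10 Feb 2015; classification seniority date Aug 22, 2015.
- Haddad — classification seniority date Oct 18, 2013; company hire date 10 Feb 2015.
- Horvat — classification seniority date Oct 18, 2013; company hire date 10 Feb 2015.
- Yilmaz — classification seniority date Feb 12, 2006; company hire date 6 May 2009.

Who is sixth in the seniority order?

By company hire date (earlier first): Yilmaz (6 May 2009); then Saleh (13 Sep 2009); then Brennan, Haddad, Harlow and Horvat (each 10 Feb 2015); then Salazar (11 May 2017); then Obi (18 Sep 2017); then Osei (21 Mar 2019); then Abara (3 Mar 2020).
Among Brennan, Haddad, Harlow and Horvat, by classification seniority date (later first): Brennan (Aug 22, 2015) before Haddad, Harlow and Horvat (Oct 18, 2013).
Among Haddad, Harlow and Horvat, alphabetically by surname: Haddad before Harlow before Horvat.
Order: Yilmaz, Saleh, Brennan, Haddad, Harlow, Horvat, Salazar, Obi, Osei, Abara.

Horvat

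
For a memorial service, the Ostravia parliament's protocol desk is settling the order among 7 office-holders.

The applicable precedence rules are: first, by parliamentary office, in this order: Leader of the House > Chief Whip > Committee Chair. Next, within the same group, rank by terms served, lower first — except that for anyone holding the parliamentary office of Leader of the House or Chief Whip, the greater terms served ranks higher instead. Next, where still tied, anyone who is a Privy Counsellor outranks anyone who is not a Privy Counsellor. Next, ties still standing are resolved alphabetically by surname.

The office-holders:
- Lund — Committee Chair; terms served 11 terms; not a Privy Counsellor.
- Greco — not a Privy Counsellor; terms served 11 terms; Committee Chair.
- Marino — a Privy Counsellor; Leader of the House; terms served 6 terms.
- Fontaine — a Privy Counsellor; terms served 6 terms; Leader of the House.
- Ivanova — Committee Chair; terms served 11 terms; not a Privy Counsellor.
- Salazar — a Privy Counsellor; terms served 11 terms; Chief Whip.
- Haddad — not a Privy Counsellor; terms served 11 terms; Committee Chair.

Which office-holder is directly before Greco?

Salazar

By parliamentary office: Fontaine and Marino (Leader of the House); then Salazar (Chief Whip); then Greco, Haddad, Ivanova and Lund (Committee Chair).
Fontaine and Marino both have terms served 6 terms, so the next rule applies.
Fontaine and Marino are each a Privy Counsellor, so the next rule applies.
Among Fontaine and Marino, alphabetically by surname: Fontaine before Marino.
Greco, Haddad, Ivanova and Lund all have terms served 11 terms, so the next rule applies.
Greco, Haddad, Ivanova and Lund are each not a Privy Counsellor, so the next rule applies.
Among Greco, Haddad, Ivanova and Lund, alphabetically by surname: Greco before Haddad before Ivanova before Lund.
Order: Fontaine, Marino, Salazar, Greco, Haddad, Ivanova, Lund.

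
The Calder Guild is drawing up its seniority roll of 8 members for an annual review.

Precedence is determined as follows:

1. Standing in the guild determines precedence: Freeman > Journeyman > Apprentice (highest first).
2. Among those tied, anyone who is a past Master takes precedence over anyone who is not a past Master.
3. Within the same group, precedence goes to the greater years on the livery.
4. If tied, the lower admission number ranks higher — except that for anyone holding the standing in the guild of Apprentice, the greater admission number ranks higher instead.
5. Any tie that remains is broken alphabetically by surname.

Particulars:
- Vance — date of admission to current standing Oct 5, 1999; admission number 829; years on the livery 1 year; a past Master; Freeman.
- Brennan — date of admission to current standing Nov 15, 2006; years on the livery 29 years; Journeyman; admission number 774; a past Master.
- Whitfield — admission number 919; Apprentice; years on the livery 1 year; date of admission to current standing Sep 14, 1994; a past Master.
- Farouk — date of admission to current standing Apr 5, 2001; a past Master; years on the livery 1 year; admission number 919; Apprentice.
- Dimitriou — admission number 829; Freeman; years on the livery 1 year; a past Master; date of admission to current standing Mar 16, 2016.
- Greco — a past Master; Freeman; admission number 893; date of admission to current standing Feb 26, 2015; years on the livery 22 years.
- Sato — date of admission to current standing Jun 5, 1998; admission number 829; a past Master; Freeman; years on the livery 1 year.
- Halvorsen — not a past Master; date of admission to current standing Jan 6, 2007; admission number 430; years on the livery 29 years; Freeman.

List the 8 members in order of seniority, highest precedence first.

By standing in the guild: Greco, Dimitriou, Sato, Vance and Halvorsen (Freeman); then Brennan (Journeyman); then Farouk and Whitfield (Apprentice).
Among Greco, Dimitriou, Sato, Vance and Halvorsen, a past Master before not a past Master: Greco, Dimitriou, Sato and Vance (a past Master) before Halvorsen (not a past Master).
Among Greco, Dimitriou, Sato and Vance, by years on the livery (higher first): Greco (22 years) before Dimitriou, Sato and Vance (1 year).
Dimitriou, Sato and Vance all have admission number 829, so the next rule applies.
Among Dimitriou, Sato and Vance, alphabetically by surname: Dimitriou before Sato before Vance.
Farouk and Whitfield are each a past Master, so the next rule applies.
Farouk and Whitfield both have years on the livery 1 year, so the next rule applies.
Farouk and Whitfield both have admission number 919, so the next rule applies.
Among Farouk and Whitfield, alphabetically by surname: Farouk before Whitfield.
Full order: Greco, Dimitriou, Sato, Vance, Halvorsen, Brennan, Farouk, Whitfield.

Greco, Dimitriou, Sato, Vance, Halvorsen, Brennan, Farouk, Whitfield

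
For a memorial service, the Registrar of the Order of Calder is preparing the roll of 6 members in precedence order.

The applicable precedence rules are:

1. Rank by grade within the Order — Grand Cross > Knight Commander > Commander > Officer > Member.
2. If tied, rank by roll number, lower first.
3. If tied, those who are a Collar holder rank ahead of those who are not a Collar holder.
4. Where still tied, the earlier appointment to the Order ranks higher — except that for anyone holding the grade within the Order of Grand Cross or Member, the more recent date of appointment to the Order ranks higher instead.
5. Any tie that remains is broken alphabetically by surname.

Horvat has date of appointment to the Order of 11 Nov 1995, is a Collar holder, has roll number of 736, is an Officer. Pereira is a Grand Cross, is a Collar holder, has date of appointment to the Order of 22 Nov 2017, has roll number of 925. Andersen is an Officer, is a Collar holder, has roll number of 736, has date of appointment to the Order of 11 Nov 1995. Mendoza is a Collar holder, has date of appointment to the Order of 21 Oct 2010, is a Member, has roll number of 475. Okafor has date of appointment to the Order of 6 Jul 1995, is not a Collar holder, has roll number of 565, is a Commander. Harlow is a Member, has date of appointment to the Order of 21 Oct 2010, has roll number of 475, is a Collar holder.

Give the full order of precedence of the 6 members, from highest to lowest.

By grade within the Order: Pereira (Grand Cross); then Okafor (Commander); then Andersen and Horvat (Officer); then Harlow and Mendoza (Member).
Andersen and Horvat both have roll number 736, so the next rule applies.
Andersen and Horvat are each a Collar holder, so the next rule applies.
Andersen and Horvat both have date of appointment to the Order 11 Nov 1995, so the next rule applies.
Among Andersen and Horvat, alphabetically by surname: Andersen before Horvat.
Harlow and Mendoza both have roll number 475, so the next rule applies.
Harlow and Mendoza are each a Collar holder, so the next rule applies.
Harlow and Mendoza both have date of appointment to the Order 21 Oct 2010, so the next rule applies.
Among Harlow and Mendoza, alphabetically by surname: Harlow before Mendoza.
Full order: Pereira, Okafor, Andersen, Horvat, Harlow, Mendoza.

Pereira, Okafor, Andersen, Horvat, Harlow, Mendoza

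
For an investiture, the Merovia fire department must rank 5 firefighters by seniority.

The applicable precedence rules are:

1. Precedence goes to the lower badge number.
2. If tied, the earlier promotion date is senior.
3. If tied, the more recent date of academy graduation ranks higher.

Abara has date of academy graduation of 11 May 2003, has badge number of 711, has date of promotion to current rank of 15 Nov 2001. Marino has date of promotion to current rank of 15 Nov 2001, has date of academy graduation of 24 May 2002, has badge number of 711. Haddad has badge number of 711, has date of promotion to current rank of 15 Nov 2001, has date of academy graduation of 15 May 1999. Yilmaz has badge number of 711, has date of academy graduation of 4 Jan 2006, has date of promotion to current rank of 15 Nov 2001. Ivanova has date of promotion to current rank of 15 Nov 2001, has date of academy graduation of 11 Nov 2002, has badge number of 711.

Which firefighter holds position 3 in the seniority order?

Ivanova

By badge number (lower first): Yilmaz, Abara, Ivanova, Marino and Haddad (each 711).
Yilmaz, Abara, Ivanova, Marino and Haddad all have date of promotion to current rank 15 Nov 2001, so the next rule applies.
Among Yilmaz, Abara, Ivanova, Marino and Haddad, by date of academy graduation (later first): Yilmaz (4 Jan 2006) before Abara (11 May 2003) before Ivanova (11 Nov 2002) before Marino (24 May 2002) before Haddad (15 May 1999).
Order: Yilmaz, Abara, Ivanova, Marino, Haddad.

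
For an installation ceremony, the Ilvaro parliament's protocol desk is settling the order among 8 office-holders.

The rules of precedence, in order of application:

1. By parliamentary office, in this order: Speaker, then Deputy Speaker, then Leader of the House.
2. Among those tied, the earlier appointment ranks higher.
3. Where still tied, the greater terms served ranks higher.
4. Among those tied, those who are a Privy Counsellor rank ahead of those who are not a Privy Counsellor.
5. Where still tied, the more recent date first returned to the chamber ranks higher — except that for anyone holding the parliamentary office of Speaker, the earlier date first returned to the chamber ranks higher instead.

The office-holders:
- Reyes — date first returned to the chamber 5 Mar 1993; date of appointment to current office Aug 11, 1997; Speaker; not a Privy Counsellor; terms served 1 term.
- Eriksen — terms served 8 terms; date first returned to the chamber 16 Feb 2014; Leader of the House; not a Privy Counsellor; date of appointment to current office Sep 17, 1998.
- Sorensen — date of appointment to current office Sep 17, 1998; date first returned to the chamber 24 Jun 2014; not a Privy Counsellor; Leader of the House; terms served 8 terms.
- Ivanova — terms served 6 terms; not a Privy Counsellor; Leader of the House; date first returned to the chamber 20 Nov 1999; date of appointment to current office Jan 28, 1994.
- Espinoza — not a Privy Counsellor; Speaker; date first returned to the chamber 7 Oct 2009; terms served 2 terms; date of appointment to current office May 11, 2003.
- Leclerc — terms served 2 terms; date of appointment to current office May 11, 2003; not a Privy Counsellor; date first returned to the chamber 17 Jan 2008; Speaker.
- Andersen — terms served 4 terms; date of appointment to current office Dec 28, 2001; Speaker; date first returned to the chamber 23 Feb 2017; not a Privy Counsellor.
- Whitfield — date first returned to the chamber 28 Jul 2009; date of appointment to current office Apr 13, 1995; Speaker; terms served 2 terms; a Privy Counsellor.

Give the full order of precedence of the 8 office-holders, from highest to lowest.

Whitfield, Reyes, Andersen, Leclerc, Espinoza, Ivanova, Sorensen, Eriksen

By parliamentary office: Whitfield, Reyes, Andersen, Leclerc and Espinoza (Speaker); then Ivanova, Sorensen and Eriksen (Leader of the House).
Among Whitfield, Reyes, Andersen, Leclerc and Espinoza, by date of appointment to current office (earlier first): Whitfield (Apr 13, 1995) before Reyes (Aug 11, 1997) before Andersen (Dec 28, 2001) before Leclerc and Espinoza (May 11, 2003).
Leclerc and Espinoza both have terms served 2 terms, so the next rule applies.
Leclerc and Espinoza are each not a Privy Counsellor, so the next rule applies.
Among Leclerc and Espinoza, by date first returned to the chamber (earlier first) (reversed rule for this group): Leclerc (17 Jan 2008) before Espinoza (7 Oct 2009).
Among Ivanova, Sorensen and Eriksen, by date of appointment to current office (earlier first): Ivanova (Jan 28, 1994) before Sorensen and Eriksen (Sep 17, 1998).
Sorensen and Eriksen both have terms served 8 terms, so the next rule applies.
Sorensen and Eriksen are each not a Privy Counsellor, so the next rule applies.
Among Sorensen and Eriksen, by date first returned to the chamber (later first): Sorensen (24 Jun 2014) before Eriksen (16 Feb 2014).
Full order: Whitfield, Reyes, Andersen, Leclerc, Espinoza, Ivanova, Sorensen, Eriksen.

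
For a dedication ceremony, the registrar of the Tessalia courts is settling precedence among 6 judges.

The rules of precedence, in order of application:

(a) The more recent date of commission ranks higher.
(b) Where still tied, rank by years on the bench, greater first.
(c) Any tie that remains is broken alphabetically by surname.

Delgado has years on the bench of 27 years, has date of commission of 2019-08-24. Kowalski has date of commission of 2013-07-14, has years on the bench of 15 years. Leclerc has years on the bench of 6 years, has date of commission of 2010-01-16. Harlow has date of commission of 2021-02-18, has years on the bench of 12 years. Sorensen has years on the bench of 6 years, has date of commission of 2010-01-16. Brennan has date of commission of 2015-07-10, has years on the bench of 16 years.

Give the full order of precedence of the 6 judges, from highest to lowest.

Harlow, Delgado, Brennan, Kowalski, Leclerc, Sorensen

By date of commission (later first): Harlow (2021-02-18); then Delgado (2019-08-24); then Brennan (2015-07-10); then Kowalski (2013-07-14); then Leclerc and Sorensen (both 2010-01-16).
Leclerc and Sorensen both have years on the bench 6 years, so the next rule applies.
Among Leclerc and Sorensen, alphabetically by surname: Leclerc before Sorensen.
Full order: Harlow, Delgado, Brennan, Kowalski, Leclerc, Sorensen.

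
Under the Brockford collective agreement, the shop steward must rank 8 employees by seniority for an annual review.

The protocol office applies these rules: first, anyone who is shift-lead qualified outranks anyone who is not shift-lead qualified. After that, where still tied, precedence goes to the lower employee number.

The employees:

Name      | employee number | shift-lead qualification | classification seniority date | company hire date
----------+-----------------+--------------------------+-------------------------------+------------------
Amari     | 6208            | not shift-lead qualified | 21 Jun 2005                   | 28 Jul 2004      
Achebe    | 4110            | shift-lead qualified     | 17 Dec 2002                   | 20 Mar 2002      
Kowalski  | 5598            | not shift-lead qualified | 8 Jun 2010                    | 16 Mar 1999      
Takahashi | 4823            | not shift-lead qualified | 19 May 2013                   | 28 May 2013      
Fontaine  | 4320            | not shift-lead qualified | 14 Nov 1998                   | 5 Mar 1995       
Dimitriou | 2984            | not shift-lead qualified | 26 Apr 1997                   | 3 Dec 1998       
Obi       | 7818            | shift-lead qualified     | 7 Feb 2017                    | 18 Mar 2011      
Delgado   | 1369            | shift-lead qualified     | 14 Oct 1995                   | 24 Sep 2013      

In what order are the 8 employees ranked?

By the first rule: Delgado, Achebe and Obi (each shift-lead qualified); then Dimitriou, Fontaine, Takahashi, Kowalski and Amari (each not shift-lead qualified).
Among Delgado, Achebe and Obi, by employee number (lower first): Delgado (1369) before Achebe (4110) before Obi (7818).
Among Dimitriou, Fontaine, Takahashi, Kowalski and Amari, by employee number (lower first): Dimitriou (2984) before Fontaine (4320) before Takahashi (4823) before Kowalski (5598) before Amari (6208).
Full order: Delgado, Achebe, Obi, Dimitriou, Fontaine, Takahashi, Kowalski, Amari.

Delgado, Achebe, Obi, Dimitriou, Fontaine, Takahashi, Kowalski, Amari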